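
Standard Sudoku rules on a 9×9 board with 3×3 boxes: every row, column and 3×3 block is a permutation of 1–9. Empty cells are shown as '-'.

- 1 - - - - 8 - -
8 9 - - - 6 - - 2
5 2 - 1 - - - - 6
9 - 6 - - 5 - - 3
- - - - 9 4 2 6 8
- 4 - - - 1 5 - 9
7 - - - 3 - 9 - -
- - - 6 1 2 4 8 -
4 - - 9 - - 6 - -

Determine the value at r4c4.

r6c8 = 7 (sole candidate).
r7c6 = 8 (sole candidate).
r8c1 = 3 (sole candidate).
r8c2 = 5 (sole candidate).
r8c3 = 9 (sole candidate).
r8c9 = 7 (sole candidate).
r9c2 = 8 (sole candidate).
r9c6 = 7 (sole candidate).
r1c1 = 6 (sole candidate).
r4c2 = 7 (sole candidate).
r4c7 = 1 (sole candidate).
r4c8 = 4 (sole candidate).
r5c1 = 1 (sole candidate).
r5c2 = 3 (sole candidate).
r5c3 = 5 (sole candidate).
r5c4 = 7 (sole candidate).
r6c1 = 2 (sole candidate).
r6c3 = 8 (sole candidate).
r6c4 = 3 (sole candidate).
r6c5 = 6 (sole candidate).
r7c2 = 6 (sole candidate).
r9c5 = 5 (sole candidate).
r9c9 = 1 (sole candidate).
r7c4 = 4 (sole candidate).
r7c9 = 5 (sole candidate).
r9c3 = 2 (sole candidate).
r9c8 = 3 (sole candidate).
r1c9 = 4 (sole candidate).
r2c4 = 5 (sole candidate).
r2c8 = 1 (sole candidate).
r3c8 = 9 (sole candidate).
r7c3 = 1 (sole candidate).
r7c8 = 2 (sole candidate).
r1c4 = 2 (sole candidate).
r1c5 = 7 (sole candidate).
r1c8 = 5 (sole candidate).
r2c5 = 4 (sole candidate).
r3c5 = 8 (sole candidate).
r3c6 = 3 (sole candidate).
r3c7 = 7 (sole candidate).
r4c4 = 8: row 4 has {1,3,4,5,6,7,9}; col 4 has {1,2,3,4,5,6,7,9}; box has {1,3,4,5,6,7,9} → only 8 remains.

8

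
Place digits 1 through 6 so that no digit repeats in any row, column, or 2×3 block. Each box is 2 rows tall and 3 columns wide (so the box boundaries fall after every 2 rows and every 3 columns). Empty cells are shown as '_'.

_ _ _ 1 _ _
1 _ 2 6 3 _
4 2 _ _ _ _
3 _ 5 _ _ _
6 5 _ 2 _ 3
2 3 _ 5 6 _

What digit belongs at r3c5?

r1c1 = 5 (sole candidate).
r2c2 = 4 (sole candidate).
r2c6 = 5 (sole candidate).
r3c4 = 3 (sole candidate).
r4c4 = 4 (sole candidate).
r1c2 = 6 (sole candidate).
r1c3 = 3 (sole candidate).
r4c2 = 1 (sole candidate).
r4c5 = 2 (sole candidate).
r4c6 = 6 (sole candidate).
r1c5 = 4 (sole candidate).
r1c6 = 2 (sole candidate).
r3c3 = 6 (sole candidate).
r3c6 = 1 (sole candidate).
r5c5 = 1 (sole candidate).
r6c6 = 4 (sole candidate).
r3c5 = 5: row 3 has {1,2,3,4,6}; col 5 has {1,2,3,4,6}; box has {1,2,3,4,6} → only 5 remains.

5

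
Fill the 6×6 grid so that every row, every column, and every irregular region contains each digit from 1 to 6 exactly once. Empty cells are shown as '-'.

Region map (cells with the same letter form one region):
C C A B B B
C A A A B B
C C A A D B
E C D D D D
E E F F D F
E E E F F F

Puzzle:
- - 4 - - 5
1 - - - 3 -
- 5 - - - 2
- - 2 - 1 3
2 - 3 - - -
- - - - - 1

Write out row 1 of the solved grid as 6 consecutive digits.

324165

R1C5 = 6: row 1 has {4,5}; col 5 has {1,3}; region has {2,3,5} → only 6 remains.
R2C6 = 4: row 2 has {1,3}; col 6 has {1,2,3,5}; region has {2,3,5,6} → only 4 remains.
R3C5 = 4: row 3 has {2,5}; col 5 has {1,3,6}; region has {1,2,3} → only 4 remains.
R5C5 = 5: row 5 has {2,3}; col 5 has {1,3,4,6}; region has {1,2,3,4} → only 5 remains.
R5C6 = 6: row 5 has {2,3,5}; col 6 has {1,2,3,4,5}; region has {1,3} → only 6 remains.
R6C5 = 2: row 6 has {1}; col 5 has {1,3,4,5,6}; region has {1,3,6} → only 2 remains.
R1C1 = 3: row 1 has {4,5,6}; col 1 has {1,2}; region has {1,5} → only 3 remains.
R1C2 = 2: row 1 has {3,4,5,6}; col 2 has {5}; region has {1,3,5} → only 2 remains.
R1C4 = 1: row 1 has {2,3,4,5,6}; col 4 has {}; region has {2,3,4,5,6} → only 1 remains.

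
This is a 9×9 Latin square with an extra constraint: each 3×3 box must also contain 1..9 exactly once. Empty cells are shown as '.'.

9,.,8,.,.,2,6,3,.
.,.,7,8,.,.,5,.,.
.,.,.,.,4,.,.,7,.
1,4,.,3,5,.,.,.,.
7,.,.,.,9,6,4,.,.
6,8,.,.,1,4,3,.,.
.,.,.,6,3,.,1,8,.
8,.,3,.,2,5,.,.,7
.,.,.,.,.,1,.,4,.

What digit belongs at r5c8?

1

r1c5 = 7: row 1 has {2,3,6,8,9}; col 5 has {1,2,3,4,5,9}; box has {2,4,8} → only 7 remains.
r2c5 = 6: row 2 has {5,7,8}; col 5 has {1,2,3,4,5,7,9}; box has {2,4,7,8} → only 6 remains.
r5c4 = 2: row 5 has {4,6,7,9}; col 4 has {3,6,8}; box has {1,3,4,5,6,9} → only 2 remains.
r6c4 = 7: row 6 has {1,3,4,6,8}; col 4 has {2,3,6,8}; box has {1,2,3,4,5,6,9} → only 7 remains.
r8c7 = 9: row 8 has {2,3,5,7,8}; col 7 has {1,3,4,5,6}; box has {1,4,7,8} → only 9 remains.
r8c8 = 6: row 8 has {2,3,5,7,8,9}; col 8 has {3,4,7,8}; box has {1,4,7,8,9} → only 6 remains.
r9c4 = 9: row 9 has {1,4}; col 4 has {2,3,6,7,8}; box has {1,2,3,5,6} → only 9 remains.
r9c5 = 8: row 9 has {1,4,9}; col 5 has {1,2,3,4,5,6,7,9}; box has {1,2,3,5,6,9} → only 8 remains.
r9c7 = 2: row 9 has {1,4,8,9}; col 7 has {1,3,4,5,6,9}; box has {1,4,6,7,8,9} → only 2 remains.
r3c7 = 8: row 3 has {4,7}; col 7 has {1,2,3,4,5,6,9}; box has {3,5,6,7} → only 8 remains.
r4c6 = 8: row 4 has {1,3,4,5}; col 6 has {1,2,4,5,6}; box has {1,2,3,4,5,6,7,9} → only 8 remains.
r4c7 = 7: row 4 has {1,3,4,5,8}; col 7 has {1,2,3,4,5,6,8,9}; box has {3,4} → only 7 remains.
r5c3 = 5: row 5 has {2,4,6,7,9}; col 3 has {3,7,8}; box has {1,4,6,7,8} → only 5 remains.
r5c8 = 1: row 5 has {2,4,5,6,7,9}; col 8 has {3,4,6,7,8}; box has {3,4,7} → only 1 remains.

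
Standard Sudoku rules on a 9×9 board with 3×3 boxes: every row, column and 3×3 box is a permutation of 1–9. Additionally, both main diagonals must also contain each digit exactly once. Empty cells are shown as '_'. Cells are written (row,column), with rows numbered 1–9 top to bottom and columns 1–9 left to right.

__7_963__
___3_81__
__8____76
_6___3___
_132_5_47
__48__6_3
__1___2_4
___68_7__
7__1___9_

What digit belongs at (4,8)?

(5,5) = 6: row 5 has {1,2,3,4,5,7}; col 5 has {8,9}; box has {2,3,5,8}; main diagonal has {2,8}; anti-diagonal has {1,3,7,8} → only 6 remains.
(9,9) = 5: row 9 has {1,7,9}; col 9 has {3,4,6,7}; box has {2,4,7,9}; main diagonal has {2,6,8} → only 5 remains.
(1,9) = 2: row 1 has {3,6,7,9}; col 9 has {3,4,5,6,7}; box has {1,3,6,7}; anti-diagonal has {1,3,6,7,8} → only 2 remains.
(2,8) = 5: row 2 has {1,3,8}; col 8 has {4,7,9}; box has {1,2,3,6,7}; anti-diagonal has {1,2,3,6,7,8} → only 5 remains.
(2,9) = 9: row 2 has {1,3,5,8}; col 9 has {2,3,4,5,6,7}; box has {1,2,3,5,6,7} → only 9 remains.
(3,7) = 4: row 3 has {6,7,8}; col 7 has {1,2,3,6,7}; box has {1,2,3,5,6,7,9}; anti-diagonal has {1,2,3,5,6,7,8} → only 4 remains.
(8,2) = 9: row 8 has {6,7,8}; col 2 has {1,6}; box has {1,7}; anti-diagonal has {1,2,3,4,5,6,7,8} → only 9 remains.
(8,9) = 1: row 8 has {6,7,8,9}; col 9 has {2,3,4,5,6,7,9}; box has {2,4,5,7,9} → only 1 remains.
(9,7) = 8: row 9 has {1,5,7,9}; col 7 has {1,2,3,4,6,7}; box has {1,2,4,5,7,9} → only 8 remains.
(1,8) = 8: row 1 has {2,3,6,7,9}; col 8 has {4,5,7,9}; box has {1,2,3,4,5,6,7,9} → only 8 remains.
(2,2) = 4: row 2 has {1,3,5,8,9}; col 2 has {1,6,9}; box has {7,8}; main diagonal has {2,5,6,8} → only 4 remains.
(3,4) = 5: row 3 has {4,6,7,8}; col 4 has {1,2,3,6,8}; box has {3,6,8,9} → only 5 remains.
(4,9) = 8: row 4 has {3,6}; col 9 has {1,2,3,4,5,6,7,9}; box has {3,4,6,7} → only 8 remains.
(5,7) = 9: row 5 has {1,2,3,4,5,6,7}; col 7 has {1,2,3,4,6,7,8}; box has {3,4,6,7,8} → only 9 remains.
(8,8) = 3: row 8 has {1,6,7,8,9}; col 8 has {4,5,7,8,9}; box has {1,2,4,5,7,8,9}; main diagonal has {2,4,5,6,8} → only 3 remains.
(1,1) = 1: row 1 has {2,3,6,7,8,9}; col 1 has {7}; box has {4,7,8}; main diagonal has {2,3,4,5,6,8} → only 1 remains.
(1,2) = 5: row 1 has {1,2,3,6,7,8,9}; col 2 has {1,4,6,9}; box has {1,4,7,8} → only 5 remains.
(1,4) = 4: row 1 has {1,2,3,5,6,7,8,9}; col 4 has {1,2,3,5,6,8}; box has {3,5,6,8,9} → only 4 remains.
(4,7) = 5: row 4 has {3,6,8}; col 7 has {1,2,3,4,6,7,8,9}; box has {3,4,6,7,8,9} → only 5 remains.
(5,1) = 8: row 5 has {1,2,3,4,5,6,7,9}; col 1 has {1,7}; box has {1,3,4,6} → only 8 remains.
(7,8) = 6: row 7 has {1,2,4}; col 8 has {3,4,5,7,8,9}; box has {1,2,3,4,5,7,8,9} → only 6 remains.
(2,5) = 7: in row 2, 7 can only go here (every other open cell in that row sees a 7).
(6,5) = 1: row 6 has {3,4,6,8}; col 5 has {6,7,8,9}; box has {2,3,5,6,8} → only 1 remains.
(6,8) = 2: row 6 has {1,3,4,6,8}; col 8 has {3,4,5,6,7,8,9}; box has {3,4,5,6,7,8,9} → only 2 remains.
(3,5) = 2: row 3 has {4,5,6,7,8}; col 5 has {1,6,7,8,9}; box has {3,4,5,6,7,8,9} → only 2 remains.
(3,6) = 1: row 3 has {2,4,5,6,7,8}; col 6 has {3,5,6,8}; box has {2,3,4,5,6,7,8,9} → only 1 remains.
(4,5) = 4: row 4 has {3,5,6,8}; col 5 has {1,2,6,7,8,9}; box has {1,2,3,5,6,8} → only 4 remains.
(4,8) = 1: row 4 has {3,4,5,6,8}; col 8 has {2,3,4,5,6,7,8,9}; box has {2,3,4,5,6,7,8,9} → only 1 remains.

1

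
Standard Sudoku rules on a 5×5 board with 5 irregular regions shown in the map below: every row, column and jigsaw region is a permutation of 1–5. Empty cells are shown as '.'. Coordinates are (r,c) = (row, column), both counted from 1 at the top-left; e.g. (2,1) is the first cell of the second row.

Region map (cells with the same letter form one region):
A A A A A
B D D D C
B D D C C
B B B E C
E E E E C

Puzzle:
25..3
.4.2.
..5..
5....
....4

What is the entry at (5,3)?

1

(2,5) = 5: in row 2, 5 can only go here (every other open cell in that row sees a 5).
(3,5) = 2: in row 3, 2 can only go here (every other open cell in that row sees a 2).
(3,1) = 4: in row 3, 4 can only go here (every other open cell in that row sees a 4).
(4,5) = 1: row 4 has {5}; col 5 has {2,3,4,5}; region has {2,4,5} → only 1 remains.
(3,4) = 3: row 3 has {2,4,5}; col 4 has {2}; region has {1,2,4,5} → only 3 remains.
(4,4) = 4: row 4 has {1,5}; col 4 has {2,3}; region has {} → only 4 remains.
(1,4) = 1: row 1 has {2,3,5}; col 4 has {2,3,4}; region has {2,3,5} → only 1 remains.
(3,2) = 1: row 3 has {2,3,4,5}; col 2 has {4,5}; region has {2,4,5} → only 1 remains.
(5,4) = 5: row 5 has {4}; col 4 has {1,2,3,4}; region has {4} → only 5 remains.
(1,3) = 4: row 1 has {1,2,3,5}; col 3 has {5}; region has {1,2,3,5} → only 4 remains.
(2,3) = 3: row 2 has {2,4,5}; col 3 has {4,5}; region has {1,2,4,5} → only 3 remains.
(4,3) = 2: row 4 has {1,4,5}; col 3 has {3,4,5}; region has {4,5} → only 2 remains.
(5,3) = 1: row 5 has {4,5}; col 3 has {2,3,4,5}; region has {4,5} → only 1 remains.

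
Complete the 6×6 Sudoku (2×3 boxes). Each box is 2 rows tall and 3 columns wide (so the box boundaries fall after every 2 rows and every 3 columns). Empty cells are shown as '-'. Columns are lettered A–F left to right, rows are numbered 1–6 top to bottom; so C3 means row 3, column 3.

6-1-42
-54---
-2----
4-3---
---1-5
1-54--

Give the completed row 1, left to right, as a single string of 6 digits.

B1 = 3: row 1 has {1,2,4,6}; col 2 has {2,5}; box has {1,4,5,6} → only 3 remains.
D1 = 5: row 1 has {1,2,3,4,6}; col 4 has {1,4}; box has {2,4} → only 5 remains.

631542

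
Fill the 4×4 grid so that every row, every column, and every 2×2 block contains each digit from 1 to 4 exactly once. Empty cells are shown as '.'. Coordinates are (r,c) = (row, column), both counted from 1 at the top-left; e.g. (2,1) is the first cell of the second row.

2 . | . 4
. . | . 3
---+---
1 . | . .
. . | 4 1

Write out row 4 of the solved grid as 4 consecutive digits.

(1,3) = 1: row 1 has {2,4}; col 3 has {4}; box has {3,4} → only 1 remains.
(2,1) = 4: row 2 has {3}; col 1 has {1,2}; box has {2} → only 4 remains.
(2,2) = 1: row 2 has {3,4}; col 2 has {}; box has {2,4} → only 1 remains.
(2,3) = 2: row 2 has {1,3,4}; col 3 has {1,4}; box has {1,3,4} → only 2 remains.
(3,3) = 3: row 3 has {1}; col 3 has {1,2,4}; box has {1,4} → only 3 remains.
(3,4) = 2: row 3 has {1,3}; col 4 has {1,3,4}; box has {1,3,4} → only 2 remains.
(4,1) = 3: row 4 has {1,4}; col 1 has {1,2,4}; box has {1} → only 3 remains.
(4,2) = 2: row 4 has {1,3,4}; col 2 has {1}; box has {1,3} → only 2 remains.

3241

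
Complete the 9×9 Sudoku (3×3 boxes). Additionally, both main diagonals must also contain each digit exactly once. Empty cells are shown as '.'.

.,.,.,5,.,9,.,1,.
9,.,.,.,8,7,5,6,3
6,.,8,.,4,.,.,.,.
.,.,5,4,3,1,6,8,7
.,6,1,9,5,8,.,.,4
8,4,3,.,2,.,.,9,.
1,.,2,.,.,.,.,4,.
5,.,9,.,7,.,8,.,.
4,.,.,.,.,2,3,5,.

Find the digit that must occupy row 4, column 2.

row 1, column 5 = 6: row 1 has {1,5,9}; col 5 has {2,3,4,5,7,8}; box has {4,5,7,8,9} → only 6 remains.
row 1, column 9 = 8: row 1 has {1,5,6,9}; col 9 has {3,4,7}; box has {1,3,5,6}; anti-diagonal has {1,2,4,5,6} → only 8 remains.
row 2, column 3 = 4: row 2 has {3,5,6,7,8,9}; col 3 has {1,2,3,5,8,9}; box has {6,8,9} → only 4 remains.
row 3, column 6 = 3: row 3 has {4,6,8}; col 6 has {1,2,7,8,9}; box has {4,5,6,7,8,9} → only 3 remains.
row 4, column 1 = 2: row 4 has {1,3,4,5,6,7,8}; col 1 has {1,4,5,6,8,9}; box has {1,3,4,5,6,8} → only 2 remains.
row 4, column 2 = 9: row 4 has {1,2,3,4,5,6,7,8}; col 2 has {4,6}; box has {1,2,3,4,5,6,8} → only 9 remains.

9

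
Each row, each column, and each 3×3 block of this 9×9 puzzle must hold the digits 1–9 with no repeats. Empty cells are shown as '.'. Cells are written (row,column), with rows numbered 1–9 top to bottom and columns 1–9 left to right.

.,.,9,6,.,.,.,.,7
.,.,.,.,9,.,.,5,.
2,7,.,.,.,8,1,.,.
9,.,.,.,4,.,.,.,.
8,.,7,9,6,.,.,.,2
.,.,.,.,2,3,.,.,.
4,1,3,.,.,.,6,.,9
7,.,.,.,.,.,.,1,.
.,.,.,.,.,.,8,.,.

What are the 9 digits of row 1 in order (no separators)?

(3,8) = 9: in row 3, 9 can only go here (every other open cell in that row sees a 9).
(5,6) = 1: in row 5, 1 can only go here (every other open cell in that row sees a 1).
(6,7) = 9: in row 6, 9 can only go here (every other open cell in that row sees a 9).
(4,7) = 7: in column 7, 7 can only go here (every other open cell in that column sees a 7).
(4,6) = 5: row 4 has {4,7,9}; col 6 has {1,3,8}; box has {1,2,3,4,6,9} → only 5 remains.
(4,4) = 8: row 4 has {4,5,7,9}; col 4 has {6,9}; box has {1,2,3,4,5,6,9} → only 8 remains.
(6,4) = 7: row 6 has {2,3,9}; col 4 has {6,8,9}; box has {1,2,3,4,5,6,8,9} → only 7 remains.
(2,6) = 7: in row 2, 7 can only go here (every other open cell in that row sees a 7).
(7,6) = 2: row 7 has {1,3,4,6,9}; col 6 has {1,3,5,7,8}; box has {} → only 2 remains.
(7,8) = 7: row 7 has {1,2,3,4,6,9}; col 8 has {1,5,9}; box has {1,6,8,9} → only 7 remains.
(1,6) = 4: row 1 has {6,7,9}; col 6 has {1,2,3,5,7,8}; box has {6,7,8,9} → only 4 remains.
(7,4) = 5: row 7 has {1,2,3,4,6,7,9}; col 4 has {6,7,8,9}; box has {2} → only 5 remains.
(7,5) = 8: row 7 has {1,2,3,4,5,6,7,9}; col 5 has {2,4,6,9}; box has {2,5} → only 8 remains.
(8,5) = 3: row 8 has {1,7}; col 5 has {2,4,6,8,9}; box has {2,5,8} → only 3 remains.
(3,4) = 3: row 3 has {1,2,7,8,9}; col 4 has {5,6,7,8,9}; box has {4,6,7,8,9} → only 3 remains.
(3,5) = 5: row 3 has {1,2,3,7,8,9}; col 5 has {2,3,4,6,8,9}; box has {3,4,6,7,8,9} → only 5 remains.
(8,4) = 4: row 8 has {1,3,7}; col 4 has {3,5,6,7,8,9}; box has {2,3,5,8} → only 4 remains.
(8,9) = 5: row 8 has {1,3,4,7}; col 9 has {2,7,9}; box has {1,6,7,8,9} → only 5 remains.
(9,4) = 1: row 9 has {8}; col 4 has {3,4,5,6,7,8,9}; box has {2,3,4,5,8} → only 1 remains.
(9,5) = 7: row 9 has {1,8}; col 5 has {2,3,4,5,6,8,9}; box has {1,2,3,4,5,8} → only 7 remains.
(1,5) = 1: row 1 has {4,6,7,9}; col 5 has {2,3,4,5,6,7,8,9}; box has {3,4,5,6,7,8,9} → only 1 remains.
(2,4) = 2: row 2 has {5,7,9}; col 4 has {1,3,4,5,6,7,8,9}; box has {1,3,4,5,6,7,8,9} → only 2 remains.
(8,7) = 2: row 8 has {1,3,4,5,7}; col 7 has {1,6,7,8,9}; box has {1,5,6,7,8,9} → only 2 remains.
(1,7) = 3: row 1 has {1,4,6,7,9}; col 7 has {1,2,6,7,8,9}; box has {1,5,7,9} → only 3 remains.
(2,7) = 4: row 2 has {2,5,7,9}; col 7 has {1,2,3,6,7,8,9}; box has {1,3,5,7,9} → only 4 remains.
(3,9) = 6: row 3 has {1,2,3,5,7,8,9}; col 9 has {2,5,7,9}; box has {1,3,4,5,7,9} → only 6 remains.
(5,7) = 5: row 5 has {1,2,6,7,8,9}; col 7 has {1,2,3,4,6,7,8,9}; box has {2,7,9} → only 5 remains.
(1,1) = 5: row 1 has {1,3,4,6,7,9}; col 1 has {2,4,7,8,9}; box has {2,7,9} → only 5 remains.
(1,2) = 8: row 1 has {1,3,4,5,6,7,9}; col 2 has {1,7}; box has {2,5,7,9} → only 8 remains.
(1,8) = 2: row 1 has {1,3,4,5,6,7,8,9}; col 8 has {1,5,7,9}; box has {1,3,4,5,6,7,9} → only 2 remains.

589614327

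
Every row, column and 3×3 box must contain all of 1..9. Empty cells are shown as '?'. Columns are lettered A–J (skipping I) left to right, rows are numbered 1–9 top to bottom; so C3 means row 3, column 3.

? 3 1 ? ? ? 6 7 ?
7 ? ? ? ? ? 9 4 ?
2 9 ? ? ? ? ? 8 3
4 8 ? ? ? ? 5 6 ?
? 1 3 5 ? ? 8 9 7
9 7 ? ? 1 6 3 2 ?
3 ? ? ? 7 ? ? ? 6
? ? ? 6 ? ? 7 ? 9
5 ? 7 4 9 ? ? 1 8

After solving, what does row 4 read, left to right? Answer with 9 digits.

A1 = 8 (sole candidate).
G3 = 1 (sole candidate).
C4 = 2: row 4 has {4,5,6,8}; col 3 has {1,3,7}; box has {1,3,4,7,8,9} → only 2 remains.
E4 = 3: row 4 has {2,4,5,6,8}; col 5 has {1,7,9}; box has {1,5,6} → only 3 remains.
J4 = 1: row 4 has {2,3,4,5,6,8}; col 9 has {3,6,7,8,9}; box has {2,3,5,6,7,8,9} → only 1 remains.
A5 = 6 (sole candidate).
C6 = 5 (sole candidate).
D6 = 8 (sole candidate).
J6 = 4 (sole candidate).
H7 = 5 (sole candidate).
A8 = 1 (sole candidate).
H8 = 3 (sole candidate).
G9 = 2 (sole candidate).
C2 = 6 (sole candidate).
C3 = 4 (sole candidate).
D3 = 7 (sole candidate).
F3 = 5 (sole candidate).
D4 = 9: row 4 has {1,2,3,4,5,6,8}; col 4 has {4,5,6,7,8}; box has {1,3,5,6,8} → only 9 remains.
F4 = 7: row 4 has {1,2,3,4,5,6,8,9}; col 6 has {5,6}; box has {1,3,5,6,8,9} → only 7 remains.

482937561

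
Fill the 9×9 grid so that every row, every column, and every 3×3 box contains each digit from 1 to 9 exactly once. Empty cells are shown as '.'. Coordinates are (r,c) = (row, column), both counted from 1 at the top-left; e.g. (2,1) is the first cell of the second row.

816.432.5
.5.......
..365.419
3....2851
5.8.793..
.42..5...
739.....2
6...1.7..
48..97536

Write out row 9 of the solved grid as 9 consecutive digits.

(1,8) = 7: row 1 has {1,2,3,4,5,6,8}; col 8 has {1,3,5}; box has {1,2,4,5,9} → only 7 remains.
(2,7) = 6: row 2 has {5}; col 7 has {2,3,4,5,7,8}; box has {1,2,4,5,7,9} → only 6 remains.
(2,8) = 8: row 2 has {5,6}; col 8 has {1,3,5,7}; box has {1,2,4,5,6,7,9} → only 8 remains.
(2,9) = 3: row 2 has {5,6,8}; col 9 has {1,2,5,6,9}; box has {1,2,4,5,6,7,8,9} → only 3 remains.
(3,1) = 2: row 3 has {1,3,4,5,6,9}; col 1 has {3,4,5,6,7,8}; box has {1,3,5,6,8} → only 2 remains.
(3,2) = 7: row 3 has {1,2,3,4,5,6,9}; col 2 has {1,3,4,5,8}; box has {1,2,3,5,6,8} → only 7 remains.
(3,6) = 8: row 3 has {1,2,3,4,5,6,7,9}; col 6 has {2,3,5,7,9}; box has {3,4,5,6} → only 8 remains.
(4,3) = 7: row 4 has {1,2,3,5,8}; col 3 has {2,3,6,8,9}; box has {2,3,4,5,8} → only 7 remains.
(4,4) = 4: row 4 has {1,2,3,5,7,8}; col 4 has {6}; box has {2,5,7,9} → only 4 remains.
(4,5) = 6: row 4 has {1,2,3,4,5,7,8}; col 5 has {1,4,5,7,9}; box has {2,4,5,7,9} → only 6 remains.
(5,2) = 6: row 5 has {3,5,7,8,9}; col 2 has {1,3,4,5,7,8}; box has {2,3,4,5,7,8} → only 6 remains.
(5,4) = 1: row 5 has {3,5,6,7,8,9}; col 4 has {4,6}; box has {2,4,5,6,7,9} → only 1 remains.
(5,9) = 4: row 5 has {1,3,5,6,7,8,9}; col 9 has {1,2,3,5,6,9}; box has {1,3,5,8} → only 4 remains.
(6,7) = 9: row 6 has {2,4,5}; col 7 has {2,3,4,5,6,7,8}; box has {1,3,4,5,8} → only 9 remains.
(6,8) = 6: row 6 has {2,4,5,9}; col 8 has {1,3,5,7,8}; box has {1,3,4,5,8,9} → only 6 remains.
(6,9) = 7: row 6 has {2,4,5,6,9}; col 9 has {1,2,3,4,5,6,9}; box has {1,3,4,5,6,8,9} → only 7 remains.
(7,5) = 8: row 7 has {2,3,7,9}; col 5 has {1,4,5,6,7,9}; box has {1,7,9} → only 8 remains.
(7,7) = 1: row 7 has {2,3,7,8,9}; col 7 has {2,3,4,5,6,7,8,9}; box has {2,3,5,6,7} → only 1 remains.
(7,8) = 4: row 7 has {1,2,3,7,8,9}; col 8 has {1,3,5,6,7,8}; box has {1,2,3,5,6,7} → only 4 remains.
(8,2) = 2: row 8 has {1,6,7}; col 2 has {1,3,4,5,6,7,8}; box has {3,4,6,7,8,9} → only 2 remains.
(8,3) = 5: row 8 has {1,2,6,7}; col 3 has {2,3,6,7,8,9}; box has {2,3,4,6,7,8,9} → only 5 remains.
(8,4) = 3: row 8 has {1,2,5,6,7}; col 4 has {1,4,6}; box has {1,7,8,9} → only 3 remains.
(8,6) = 4: row 8 has {1,2,3,5,6,7}; col 6 has {2,3,5,7,8,9}; box has {1,3,7,8,9} → only 4 remains.
(8,8) = 9: row 8 has {1,2,3,4,5,6,7}; col 8 has {1,3,4,5,6,7,8}; box has {1,2,3,4,5,6,7} → only 9 remains.
(8,9) = 8: row 8 has {1,2,3,4,5,6,7,9}; col 9 has {1,2,3,4,5,6,7,9}; box has {1,2,3,4,5,6,7,9} → only 8 remains.
(9,3) = 1: row 9 has {3,4,5,6,7,8,9}; col 3 has {2,3,5,6,7,8,9}; box has {2,3,4,5,6,7,8,9} → only 1 remains.
(9,4) = 2: row 9 has {1,3,4,5,6,7,8,9}; col 4 has {1,3,4,6}; box has {1,3,4,7,8,9} → only 2 remains.

481297536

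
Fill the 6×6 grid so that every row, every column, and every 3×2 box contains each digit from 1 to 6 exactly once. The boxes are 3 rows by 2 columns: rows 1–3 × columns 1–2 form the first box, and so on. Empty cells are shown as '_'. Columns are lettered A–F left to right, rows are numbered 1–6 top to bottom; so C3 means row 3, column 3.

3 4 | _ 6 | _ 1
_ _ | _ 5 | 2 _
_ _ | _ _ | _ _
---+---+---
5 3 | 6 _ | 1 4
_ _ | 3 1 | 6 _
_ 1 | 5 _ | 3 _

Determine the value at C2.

C1 = 2 (sole candidate).
E1 = 5 (sole candidate).
B2 = 6 (sole candidate).
F2 = 3 (sole candidate).
E3 = 4 (sole candidate).
F3 = 6 (sole candidate).
D4 = 2 (sole candidate).
B5 = 2 (sole candidate).
F5 = 5 (sole candidate).
D6 = 4 (sole candidate).
F6 = 2 (sole candidate).
A2 = 1 (sole candidate).
C2 = 4: row 2 has {1,2,3,5,6}; col 3 has {2,3,5,6}; box has {2,5,6} → only 4 remains.

4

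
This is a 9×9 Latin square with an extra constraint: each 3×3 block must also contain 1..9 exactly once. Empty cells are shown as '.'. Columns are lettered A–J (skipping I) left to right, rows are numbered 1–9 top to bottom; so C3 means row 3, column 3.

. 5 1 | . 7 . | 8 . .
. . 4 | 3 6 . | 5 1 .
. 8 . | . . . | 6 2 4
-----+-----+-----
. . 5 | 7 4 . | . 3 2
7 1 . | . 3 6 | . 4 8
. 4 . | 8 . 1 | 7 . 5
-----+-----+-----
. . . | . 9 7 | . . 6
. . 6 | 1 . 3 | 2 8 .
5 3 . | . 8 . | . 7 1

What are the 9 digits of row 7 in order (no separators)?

128497356

H1 = 9: row 1 has {1,5,7,8}; col 8 has {1,2,3,4,7,8}; box has {1,2,4,5,6,8} → only 9 remains.
J1 = 3: row 1 has {1,5,7,8,9}; col 9 has {1,2,4,5,6,8}; box has {1,2,4,5,6,8,9} → only 3 remains.
J2 = 7: row 2 has {1,3,4,5,6}; col 9 has {1,2,3,4,5,6,8}; box has {1,2,3,4,5,6,8,9} → only 7 remains.
F4 = 9: row 4 has {2,3,4,5,7}; col 6 has {1,3,6,7}; box has {1,3,4,6,7,8} → only 9 remains.
G4 = 1: row 4 has {2,3,4,5,7,9}; col 7 has {2,5,6,7,8}; box has {2,3,4,5,7,8} → only 1 remains.
G5 = 9: row 5 has {1,3,4,6,7,8}; col 7 has {1,2,5,6,7,8}; box has {1,2,3,4,5,7,8} → only 9 remains.
E6 = 2: row 6 has {1,4,5,7,8}; col 5 has {3,4,6,7,8,9}; box has {1,3,4,6,7,8,9} → only 2 remains.
H6 = 6: row 6 has {1,2,4,5,7,8}; col 8 has {1,2,3,4,7,8,9}; box has {1,2,3,4,5,7,8,9} → only 6 remains.
B7 = 2: row 7 has {6,7,9}; col 2 has {1,3,4,5,8}; box has {3,5,6} → only 2 remains.
C7 = 8: row 7 has {2,6,7,9}; col 3 has {1,4,5,6}; box has {2,3,5,6} → only 8 remains.
H7 = 5: row 7 has {2,6,7,8,9}; col 8 has {1,2,3,4,6,7,8,9}; box has {1,2,6,7,8} → only 5 remains.
E8 = 5: row 8 has {1,2,3,6,8}; col 5 has {2,3,4,6,7,8,9}; box has {1,3,7,8,9} → only 5 remains.
J8 = 9: row 8 has {1,2,3,5,6,8}; col 9 has {1,2,3,4,5,6,7,8}; box has {1,2,5,6,7,8} → only 9 remains.
C9 = 9: row 9 has {1,3,5,7,8}; col 3 has {1,4,5,6,8}; box has {2,3,5,6,8} → only 9 remains.
G9 = 4: row 9 has {1,3,5,7,8,9}; col 7 has {1,2,5,6,7,8,9}; box has {1,2,5,6,7,8,9} → only 4 remains.
B2 = 9: row 2 has {1,3,4,5,6,7}; col 2 has {1,2,3,4,5,8}; box has {1,4,5,8} → only 9 remains.
A3 = 3: row 3 has {2,4,6,8}; col 1 has {5,7}; box has {1,4,5,8,9} → only 3 remains.
C3 = 7: row 3 has {2,3,4,6,8}; col 3 has {1,4,5,6,8,9}; box has {1,3,4,5,8,9} → only 7 remains.
E3 = 1: row 3 has {2,3,4,6,7,8}; col 5 has {2,3,4,5,6,7,8,9}; box has {3,6,7} → only 1 remains.
F3 = 5: row 3 has {1,2,3,4,6,7,8}; col 6 has {1,3,6,7,9}; box has {1,3,6,7} → only 5 remains.
B4 = 6: row 4 has {1,2,3,4,5,7,9}; col 2 has {1,2,3,4,5,8,9}; box has {1,4,5,7} → only 6 remains.
C5 = 2: row 5 has {1,3,4,6,7,8,9}; col 3 has {1,4,5,6,7,8,9}; box has {1,4,5,6,7} → only 2 remains.
D5 = 5: row 5 has {1,2,3,4,6,7,8,9}; col 4 has {1,3,7,8}; box has {1,2,3,4,6,7,8,9} → only 5 remains.
A6 = 9: row 6 has {1,2,4,5,6,7,8}; col 1 has {3,5,7}; box has {1,2,4,5,6,7} → only 9 remains.
C6 = 3: row 6 has {1,2,4,5,6,7,8,9}; col 3 has {1,2,4,5,6,7,8,9}; box has {1,2,4,5,6,7,9} → only 3 remains.
D7 = 4: row 7 has {2,5,6,7,8,9}; col 4 has {1,3,5,7,8}; box has {1,3,5,7,8,9} → only 4 remains.
G7 = 3: row 7 has {2,4,5,6,7,8,9}; col 7 has {1,2,4,5,6,7,8,9}; box has {1,2,4,5,6,7,8,9} → only 3 remains.
A8 = 4: row 8 has {1,2,3,5,6,8,9}; col 1 has {3,5,7,9}; box has {2,3,5,6,8,9} → only 4 remains.
B8 = 7: row 8 has {1,2,3,4,5,6,8,9}; col 2 has {1,2,3,4,5,6,8,9}; box has {2,3,4,5,6,8,9} → only 7 remains.
F9 = 2: row 9 has {1,3,4,5,7,8,9}; col 6 has {1,3,5,6,7,9}; box has {1,3,4,5,7,8,9} → only 2 remains.
D1 = 2: row 1 has {1,3,5,7,8,9}; col 4 has {1,3,4,5,7,8}; box has {1,3,5,6,7} → only 2 remains.
F1 = 4: row 1 has {1,2,3,5,7,8,9}; col 6 has {1,2,3,5,6,7,9}; box has {1,2,3,5,6,7} → only 4 remains.
A2 = 2: row 2 has {1,3,4,5,6,7,9}; col 1 has {3,4,5,7,9}; box has {1,3,4,5,7,8,9} → only 2 remains.
F2 = 8: row 2 has {1,2,3,4,5,6,7,9}; col 6 has {1,2,3,4,5,6,7,9}; box has {1,2,3,4,5,6,7} → only 8 remains.
D3 = 9: row 3 has {1,2,3,4,5,6,7,8}; col 4 has {1,2,3,4,5,7,8}; box has {1,2,3,4,5,6,7,8} → only 9 remains.
A4 = 8: row 4 has {1,2,3,4,5,6,7,9}; col 1 has {2,3,4,5,7,9}; box has {1,2,3,4,5,6,7,9} → only 8 remains.
A7 = 1: row 7 has {2,3,4,5,6,7,8,9}; col 1 has {2,3,4,5,7,8,9}; box has {2,3,4,5,6,7,8,9} → only 1 remains.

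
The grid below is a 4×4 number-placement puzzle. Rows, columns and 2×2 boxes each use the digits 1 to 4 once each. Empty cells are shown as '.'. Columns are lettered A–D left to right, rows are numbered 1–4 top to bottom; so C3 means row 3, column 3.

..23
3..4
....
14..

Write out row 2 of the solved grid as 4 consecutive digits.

3214

A1 = 4 (sole candidate).
B1 = 1 (sole candidate).
B2 = 2: row 2 has {3,4}; col 2 has {1,4}; box has {1,3,4} → only 2 remains.
C2 = 1: row 2 has {2,3,4}; col 3 has {2}; box has {2,3,4} → only 1 remains.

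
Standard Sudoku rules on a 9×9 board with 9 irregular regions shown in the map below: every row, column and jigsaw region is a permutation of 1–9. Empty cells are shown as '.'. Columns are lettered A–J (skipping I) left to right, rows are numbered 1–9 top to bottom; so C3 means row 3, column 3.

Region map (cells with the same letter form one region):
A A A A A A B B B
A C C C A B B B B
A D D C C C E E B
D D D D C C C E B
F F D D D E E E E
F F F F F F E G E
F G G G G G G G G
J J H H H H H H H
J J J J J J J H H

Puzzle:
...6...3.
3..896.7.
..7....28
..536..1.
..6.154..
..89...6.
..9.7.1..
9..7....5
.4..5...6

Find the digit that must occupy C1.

B3 = 9: row 3 has {2,7,8}; col 2 has {4}; region has {1,3,5,6,7} → only 9 remains.
D5 = 2: row 5 has {1,4,5,6}; col 4 has {3,6,7,8,9}; region has {1,3,5,6,7,9} → only 2 remains.
D9 = 1: row 9 has {4,5,6}; col 4 has {2,3,6,7,8,9}; region has {4,5,9} → only 1 remains.
B4 = 8: row 4 has {1,3,5,6}; col 2 has {4,9}; region has {1,2,3,5,6,7,9} → only 8 remains.
A5 = 7: row 5 has {1,2,4,5,6}; col 1 has {3,9}; region has {8,9} → only 7 remains.
B5 = 3: row 5 has {1,2,4,5,6,7}; col 2 has {4,8,9}; region has {7,8,9} → only 3 remains.
J5 = 9: row 5 has {1,2,3,4,5,6,7}; col 9 has {5,6,8}; region has {1,2,4,5} → only 9 remains.
A4 = 4: row 4 has {1,3,5,6,8}; col 1 has {3,7,9}; region has {1,2,3,5,6,7,8,9} → only 4 remains.
J4 = 2: row 4 has {1,3,4,5,6,8}; col 9 has {5,6,8,9}; region has {3,6,7,8} → only 2 remains.
H5 = 8: row 5 has {1,2,3,4,5,6,7,9}; col 8 has {1,2,3,6,7}; region has {1,2,4,5,9} → only 8 remains.
H8 = 4: row 8 has {5,7,9}; col 8 has {1,2,3,6,7,8}; region has {5,6,7} → only 4 remains.
H9 = 9: row 9 has {1,4,5,6}; col 8 has {1,2,3,4,6,7,8}; region has {4,5,6,7} → only 9 remains.
G2 = 5: row 2 has {3,6,7,8,9}; col 7 has {1,4}; region has {2,3,6,7,8} → only 5 remains.
H7 = 5: row 7 has {1,7,9}; col 8 has {1,2,3,4,6,7,8,9}; region has {1,6,7,9} → only 5 remains.
G1 = 9: row 1 has {3,6}; col 7 has {1,4,5}; region has {2,3,5,6,7,8} → only 9 remains.
G4 = 7: row 4 has {1,2,3,4,5,6,8}; col 7 has {1,4,5,9}; region has {6,8} → only 7 remains.
G6 = 3: row 6 has {6,8,9}; col 7 has {1,4,5,7,9}; region has {1,2,4,5,8,9} → only 3 remains.
J6 = 7: row 6 has {3,6,8,9}; col 9 has {2,5,6,8,9}; region has {1,2,3,4,5,8,9} → only 7 remains.
B7 = 2: row 7 has {1,5,7,9}; col 2 has {3,4,8,9}; region has {1,5,6,7,9} → only 2 remains.
D7 = 4: row 7 has {1,2,5,7,9}; col 4 has {1,2,3,6,7,8,9}; region has {1,2,5,6,7,9} → only 4 remains.
J7 = 3: row 7 has {1,2,4,5,7,9}; col 9 has {2,5,6,7,8,9}; region has {1,2,4,5,6,7,9} → only 3 remains.
B8 = 6: row 8 has {4,5,7,9}; col 2 has {2,3,4,8,9}; region has {1,4,5,9} → only 6 remains.
B2 = 1: row 2 has {3,5,6,7,8,9}; col 2 has {2,3,4,6,8,9}; region has {6,7,8} → only 1 remains.
J2 = 4: row 2 has {1,3,5,6,7,8,9}; col 9 has {2,3,5,6,7,8,9}; region has {2,3,5,6,7,8,9} → only 4 remains.
D3 = 5: row 3 has {2,7,8,9}; col 4 has {1,2,3,4,6,7,8,9}; region has {1,6,7,8} → only 5 remains.
G3 = 6: row 3 has {2,5,7,8,9}; col 7 has {1,3,4,5,7,9}; region has {1,2,3,4,5,7,8,9} → only 6 remains.
F4 = 9: row 4 has {1,2,3,4,5,6,7,8}; col 6 has {5,6}; region has {1,5,6,7,8} → only 9 remains.
B6 = 5: row 6 has {3,6,7,8,9}; col 2 has {1,2,3,4,6,8,9}; region has {3,7,8,9} → only 5 remains.
A7 = 6: row 7 has {1,2,3,4,5,7,9}; col 1 has {3,4,7,9}; region has {3,5,7,8,9} → only 6 remains.
F7 = 8: row 7 has {1,2,3,4,5,6,7,9}; col 6 has {5,6,9}; region has {1,2,3,4,5,6,7,9} → only 8 remains.
B1 = 7: row 1 has {3,6,9}; col 2 has {1,2,3,4,5,6,8,9}; region has {3,6,9} → only 7 remains.
J1 = 1: row 1 has {3,6,7,9}; col 9 has {2,3,4,5,6,7,8,9}; region has {2,3,4,5,6,7,8,9} → only 1 remains.
C2 = 2: row 2 has {1,3,4,5,6,7,8,9}; col 3 has {5,6,7,8,9}; region has {1,5,6,7,8,9} → only 2 remains.
A3 = 1: row 3 has {2,5,6,7,8,9}; col 1 has {3,4,6,7,9}; region has {3,6,7,9} → only 1 remains.
A6 = 2: row 6 has {3,5,6,7,8,9}; col 1 has {1,3,4,6,7,9}; region has {3,5,6,7,8,9} → only 2 remains.
E6 = 4: row 6 has {2,3,5,6,7,8,9}; col 5 has {1,5,6,7,9}; region has {2,3,5,6,7,8,9} → only 4 remains.
F6 = 1: row 6 has {2,3,4,5,6,7,8,9}; col 6 has {5,6,8,9}; region has {2,3,4,5,6,7,8,9} → only 1 remains.
A9 = 8: row 9 has {1,4,5,6,9}; col 1 has {1,2,3,4,6,7,9}; region has {1,4,5,6,9} → only 8 remains.
C9 = 3: row 9 has {1,4,5,6,8,9}; col 3 has {2,5,6,7,8,9}; region has {1,4,5,6,8,9} → only 3 remains.
G9 = 2: row 9 has {1,3,4,5,6,8,9}; col 7 has {1,3,4,5,6,7,9}; region has {1,3,4,5,6,8,9} → only 2 remains.
A1 = 5: row 1 has {1,3,6,7,9}; col 1 has {1,2,3,4,6,7,8,9}; region has {1,3,6,7,9} → only 5 remains.
C1 = 4: row 1 has {1,3,5,6,7,9}; col 3 has {2,3,5,6,7,8,9}; region has {1,3,5,6,7,9} → only 4 remains.

4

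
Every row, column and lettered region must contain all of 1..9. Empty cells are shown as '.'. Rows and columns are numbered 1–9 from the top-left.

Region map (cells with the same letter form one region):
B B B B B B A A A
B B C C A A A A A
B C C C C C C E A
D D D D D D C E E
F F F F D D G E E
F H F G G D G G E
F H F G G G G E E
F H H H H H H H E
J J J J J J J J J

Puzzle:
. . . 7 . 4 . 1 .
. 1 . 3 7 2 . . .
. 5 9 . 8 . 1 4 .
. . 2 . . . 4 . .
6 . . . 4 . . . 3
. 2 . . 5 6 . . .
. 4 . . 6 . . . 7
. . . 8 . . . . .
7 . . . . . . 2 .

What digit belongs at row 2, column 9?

row 2, column 3 = 6: row 2 has {1,2,3,7}; col 3 has {2,9}; region has {1,3,4,5,8,9} → only 6 remains.
row 3, column 4 = 2: row 3 has {1,4,5,8,9}; col 4 has {3,7,8}; region has {1,3,4,5,6,8,9} → only 2 remains.
row 3, column 6 = 7: row 3 has {1,2,4,5,8,9}; col 6 has {2,4,6}; region has {1,2,3,4,5,6,8,9} → only 7 remains.
row 3, column 9 = 6: row 3 has {1,2,4,5,7,8,9}; col 9 has {3,7}; region has {1,2,7} → only 6 remains.
row 3, column 1 = 3: row 3 has {1,2,4,5,6,7,8,9}; col 1 has {6,7}; region has {1,4,7} → only 3 remains.
row 1, column 7 = 3: in row 1, 3 can only go here (every other open cell in that row sees a 3).
row 1, column 2 = 6: in row 1, 6 can only go here (every other open cell in that row sees a 6).
row 2, column 9 = 4: in row 2, 4 can only go here (every other open cell in that row sees a 4).

4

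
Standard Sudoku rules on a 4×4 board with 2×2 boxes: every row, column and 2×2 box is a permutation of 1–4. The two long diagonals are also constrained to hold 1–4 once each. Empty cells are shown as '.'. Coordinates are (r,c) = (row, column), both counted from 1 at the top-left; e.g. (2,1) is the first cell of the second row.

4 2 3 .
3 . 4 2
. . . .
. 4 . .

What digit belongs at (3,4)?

(1,4) = 1 (sole candidate).
(2,2) = 1 (sole candidate).
(3,2) = 3 (sole candidate).
(3,3) = 2 (sole candidate).
(3,4) = 4: row 3 has {2,3}; col 4 has {1,2}; box has {2} → only 4 remains.

4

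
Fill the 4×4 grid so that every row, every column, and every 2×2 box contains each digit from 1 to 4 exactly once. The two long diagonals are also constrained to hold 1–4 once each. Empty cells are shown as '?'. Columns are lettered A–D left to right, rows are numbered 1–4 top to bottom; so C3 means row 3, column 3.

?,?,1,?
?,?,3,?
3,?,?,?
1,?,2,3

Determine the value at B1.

3

C3 = 4: row 3 has {3}; col 3 has {1,2,3}; box has {2,3}; main diagonal has {3} → only 4 remains.
D3 = 1: row 3 has {3,4}; col 4 has {3}; box has {2,3,4} → only 1 remains.
B4 = 4: row 4 has {1,2,3}; col 2 has {}; box has {1,3} → only 4 remains.
A1 = 2: row 1 has {1}; col 1 has {1,3}; box has {}; main diagonal has {3,4} → only 2 remains.
B1 = 3: row 1 has {1,2}; col 2 has {4}; box has {2} → only 3 remains.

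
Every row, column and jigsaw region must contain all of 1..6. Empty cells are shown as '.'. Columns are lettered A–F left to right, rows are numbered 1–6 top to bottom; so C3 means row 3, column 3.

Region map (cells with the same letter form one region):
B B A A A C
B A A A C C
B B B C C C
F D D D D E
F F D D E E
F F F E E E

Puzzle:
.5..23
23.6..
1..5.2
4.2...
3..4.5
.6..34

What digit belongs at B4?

A1 = 6: row 1 has {2,3,5}; col 1 has {1,2,3,4}; region has {1,2,5} → only 6 remains.
D1 = 1: row 1 has {2,3,5,6}; col 4 has {4,5,6}; region has {2,3,6} → only 1 remains.
F2 = 1: row 2 has {2,3,6}; col 6 has {2,3,4,5}; region has {2,3,5} → only 1 remains.
B3 = 4: row 3 has {1,2,5}; col 2 has {3,5,6}; region has {1,2,5,6} → only 4 remains.
C3 = 3: row 3 has {1,2,4,5}; col 3 has {2}; region has {1,2,4,5,6} → only 3 remains.
E3 = 6: row 3 has {1,2,3,4,5}; col 5 has {2,3}; region has {1,2,3,5} → only 6 remains.
B4 = 1: row 4 has {2,4}; col 2 has {3,4,5,6}; region has {2,4} → only 1 remains.

1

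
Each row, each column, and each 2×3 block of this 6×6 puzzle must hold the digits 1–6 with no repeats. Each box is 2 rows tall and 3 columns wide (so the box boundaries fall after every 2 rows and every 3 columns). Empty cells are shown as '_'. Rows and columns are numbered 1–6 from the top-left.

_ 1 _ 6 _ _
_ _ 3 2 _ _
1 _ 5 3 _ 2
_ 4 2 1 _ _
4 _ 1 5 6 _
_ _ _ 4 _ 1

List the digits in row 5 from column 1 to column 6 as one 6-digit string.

row 1, column 3 = 4: row 1 has {1,6}; col 3 has {1,2,3,5}; box has {1,3} → only 4 remains.
row 3, column 2 = 6: row 3 has {1,2,3,5}; col 2 has {1,4}; box has {1,2,4,5} → only 6 remains.
row 3, column 5 = 4: row 3 has {1,2,3,5,6}; col 5 has {6}; box has {1,2,3} → only 4 remains.
row 4, column 1 = 3: row 4 has {1,2,4}; col 1 has {1,4}; box has {1,2,4,5,6} → only 3 remains.
row 4, column 5 = 5: row 4 has {1,2,3,4}; col 5 has {4,6}; box has {1,2,3,4} → only 5 remains.
row 4, column 6 = 6: row 4 has {1,2,3,4,5}; col 6 has {1,2}; box has {1,2,3,4,5} → only 6 remains.
row 5, column 6 = 3: row 5 has {1,4,5,6}; col 6 has {1,2,6}; box has {1,4,5,6} → only 3 remains.
row 6, column 3 = 6: row 6 has {1,4}; col 3 has {1,2,3,4,5}; box has {1,4} → only 6 remains.
row 6, column 5 = 2: row 6 has {1,4,6}; col 5 has {4,5,6}; box has {1,3,4,5,6} → only 2 remains.
row 1, column 5 = 3: row 1 has {1,4,6}; col 5 has {2,4,5,6}; box has {2,6} → only 3 remains.
row 1, column 6 = 5: row 1 has {1,3,4,6}; col 6 has {1,2,3,6}; box has {2,3,6} → only 5 remains.
row 2, column 2 = 5: row 2 has {2,3}; col 2 has {1,4,6}; box has {1,3,4} → only 5 remains.
row 2, column 5 = 1: row 2 has {2,3,5}; col 5 has {2,3,4,5,6}; box has {2,3,5,6} → only 1 remains.
row 2, column 6 = 4: row 2 has {1,2,3,5}; col 6 has {1,2,3,5,6}; box has {1,2,3,5,6} → only 4 remains.
row 5, column 2 = 2: row 5 has {1,3,4,5,6}; col 2 has {1,4,5,6}; box has {1,4,6} → only 2 remains.

421563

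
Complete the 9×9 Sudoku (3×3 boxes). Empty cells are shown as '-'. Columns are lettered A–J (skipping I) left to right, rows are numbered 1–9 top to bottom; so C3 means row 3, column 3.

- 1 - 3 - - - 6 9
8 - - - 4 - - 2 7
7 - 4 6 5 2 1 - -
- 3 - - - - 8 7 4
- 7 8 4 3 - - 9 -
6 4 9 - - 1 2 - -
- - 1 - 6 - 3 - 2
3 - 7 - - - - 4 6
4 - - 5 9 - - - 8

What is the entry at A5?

F2 = 9 (sole candidate).
G2 = 5 (sole candidate).
B3 = 9 (sole candidate).
J3 = 3 (sole candidate).
E4 = 2 (sole candidate).
G5 = 6 (sole candidate).
J6 = 5 (sole candidate).
H7 = 5 (sole candidate).
F8 = 8 (sole candidate).
G8 = 9 (sole candidate).
G9 = 7 (sole candidate).
H9 = 1 (sole candidate).
F1 = 7 (sole candidate).
G1 = 4 (sole candidate).
B2 = 6 (sole candidate).
C2 = 3 (sole candidate).
D2 = 1 (sole candidate).
H3 = 8 (sole candidate).
C4 = 5 (sole candidate).
D4 = 9 (sole candidate).
F4 = 6 (sole candidate).
F5 = 5 (sole candidate).
J5 = 1 (sole candidate).
H6 = 3 (sole candidate).
A7 = 9 (sole candidate).
B7 = 8 (sole candidate).
D7 = 7 (sole candidate).
F7 = 4 (sole candidate).
D8 = 2 (sole candidate).
E8 = 1 (sole candidate).
B9 = 2 (sole candidate).
C9 = 6 (sole candidate).
F9 = 3 (sole candidate).
C1 = 2 (sole candidate).
E1 = 8 (sole candidate).
A4 = 1 (sole candidate).
A5 = 2: row 5 has {1,3,4,5,6,7,8,9}; col 1 has {1,3,4,6,7,8,9}; box has {1,3,4,5,6,7,8,9} → only 2 remains.

2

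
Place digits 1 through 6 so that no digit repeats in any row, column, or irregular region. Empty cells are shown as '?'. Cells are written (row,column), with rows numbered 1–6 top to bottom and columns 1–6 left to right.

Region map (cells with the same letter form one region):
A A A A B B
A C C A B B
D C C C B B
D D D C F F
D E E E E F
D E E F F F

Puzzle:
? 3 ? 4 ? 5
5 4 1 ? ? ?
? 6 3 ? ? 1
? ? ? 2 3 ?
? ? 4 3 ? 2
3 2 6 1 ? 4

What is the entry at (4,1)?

(1,3) = 2: row 1 has {3,4,5}; col 3 has {1,3,4,6}; region has {3,4,5} → only 2 remains.
(1,5) = 6: row 1 has {2,3,4,5}; col 5 has {3}; region has {1,5} → only 6 remains.
(2,4) = 6: row 2 has {1,4,5}; col 4 has {1,2,3,4}; region has {2,3,4,5} → only 6 remains.
(2,5) = 2: row 2 has {1,4,5,6}; col 5 has {3,6}; region has {1,5,6} → only 2 remains.
(2,6) = 3: row 2 has {1,2,4,5,6}; col 6 has {1,2,4,5}; region has {1,2,5,6} → only 3 remains.
(3,4) = 5: row 3 has {1,3,6}; col 4 has {1,2,3,4,6}; region has {1,2,3,4,6} → only 5 remains.
(3,5) = 4: row 3 has {1,3,5,6}; col 5 has {2,3,6}; region has {1,2,3,5,6} → only 4 remains.
(4,3) = 5: row 4 has {2,3}; col 3 has {1,2,3,4,6}; region has {3} → only 5 remains.
(4,6) = 6: row 4 has {2,3,5}; col 6 has {1,2,3,4,5}; region has {1,2,3,4} → only 6 remains.
(6,5) = 5: row 6 has {1,2,3,4,6}; col 5 has {2,3,4,6}; region has {1,2,3,4,6} → only 5 remains.
(1,1) = 1: row 1 has {2,3,4,5,6}; col 1 has {3,5}; region has {2,3,4,5,6} → only 1 remains.
(3,1) = 2: row 3 has {1,3,4,5,6}; col 1 has {1,3,5}; region has {3,5} → only 2 remains.
(4,1) = 4: row 4 has {2,3,5,6}; col 1 has {1,2,3,5}; region has {2,3,5} → only 4 remains.

4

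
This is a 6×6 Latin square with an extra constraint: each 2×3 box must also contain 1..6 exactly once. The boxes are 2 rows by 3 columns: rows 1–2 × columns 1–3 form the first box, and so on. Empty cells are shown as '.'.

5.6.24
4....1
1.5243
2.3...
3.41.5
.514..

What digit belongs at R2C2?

3

R1C4 = 3: row 1 has {2,4,5,6}; col 4 has {1,2,4}; box has {1,2,4} → only 3 remains.
R2C3 = 2: row 2 has {1,4}; col 3 has {1,3,4,5,6}; box has {4,5,6} → only 2 remains.
R3C2 = 6: row 3 has {1,2,3,4,5}; col 2 has {5}; box has {1,2,3,5} → only 6 remains.
R4C2 = 4: row 4 has {2,3}; col 2 has {5,6}; box has {1,2,3,5,6} → only 4 remains.
R4C6 = 6: row 4 has {2,3,4}; col 6 has {1,3,4,5}; box has {2,3,4} → only 6 remains.
R5C2 = 2: row 5 has {1,3,4,5}; col 2 has {4,5,6}; box has {1,3,4,5} → only 2 remains.
R5C5 = 6: row 5 has {1,2,3,4,5}; col 5 has {2,4}; box has {1,4,5} → only 6 remains.
R6C1 = 6: row 6 has {1,4,5}; col 1 has {1,2,3,4,5}; box has {1,2,3,4,5} → only 6 remains.
R6C5 = 3: row 6 has {1,4,5,6}; col 5 has {2,4,6}; box has {1,4,5,6} → only 3 remains.
R6C6 = 2: row 6 has {1,3,4,5,6}; col 6 has {1,3,4,5,6}; box has {1,3,4,5,6} → only 2 remains.
R1C2 = 1: row 1 has {2,3,4,5,6}; col 2 has {2,4,5,6}; box has {2,4,5,6} → only 1 remains.
R2C2 = 3: row 2 has {1,2,4}; col 2 has {1,2,4,5,6}; box has {1,2,4,5,6} → only 3 remains.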